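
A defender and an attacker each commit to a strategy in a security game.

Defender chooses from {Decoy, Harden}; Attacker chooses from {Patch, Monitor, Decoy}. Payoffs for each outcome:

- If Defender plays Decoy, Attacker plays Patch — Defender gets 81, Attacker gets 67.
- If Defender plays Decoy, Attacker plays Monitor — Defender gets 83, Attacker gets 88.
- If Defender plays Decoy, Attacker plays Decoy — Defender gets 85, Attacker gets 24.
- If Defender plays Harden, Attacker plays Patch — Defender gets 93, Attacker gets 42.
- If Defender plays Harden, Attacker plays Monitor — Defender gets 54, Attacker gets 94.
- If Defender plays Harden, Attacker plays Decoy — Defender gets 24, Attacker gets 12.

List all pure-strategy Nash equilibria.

(Decoy, Monitor)

Check each profile: it is a Nash equilibrium iff no player can strictly gain by switching unilaterally.
(Decoy, Patch): Defender can switch to Harden (81 → 93). Not NE.
(Decoy, Monitor): Defender gets 83, best alternative 54; Attacker gets 88, best alternative 67. No profitable deviation — NE.
(Decoy, Decoy): Attacker can switch to Patch (24 → 67). Not NE.
(Harden, Patch): Attacker can switch to Monitor (42 → 94). Not NE.
(Harden, Monitor): Defender can switch to Decoy (54 → 83). Not NE.
(Harden, Decoy): Defender can switch to Decoy (24 → 85). Not NE.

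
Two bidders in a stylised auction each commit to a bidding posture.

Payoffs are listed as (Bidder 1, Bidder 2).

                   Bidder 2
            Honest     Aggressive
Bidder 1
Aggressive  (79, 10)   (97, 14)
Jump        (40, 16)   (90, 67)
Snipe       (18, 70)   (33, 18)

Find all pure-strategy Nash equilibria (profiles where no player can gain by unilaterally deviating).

Check each profile: it is a Nash equilibrium iff no player can strictly gain by switching unilaterally.
(Aggressive, Honest): Bidder 2 can switch to Aggressive (10 → 14). Not NE.
(Aggressive, Aggressive): Bidder 1 gets 97, best alternative 90; Bidder 2 gets 14, best alternative 10. No profitable deviation — NE.
(Jump, Honest): Bidder 1 can switch to Aggressive (40 → 79). Not NE.
(Jump, Aggressive): Bidder 1 can switch to Aggressive (90 → 97). Not NE.
(Snipe, Honest): Bidder 1 can switch to Aggressive (18 → 79). Not NE.
(Snipe, Aggressive): Bidder 1 can switch to Aggressive (33 → 97). Not NE.

(Aggressive, Aggressive)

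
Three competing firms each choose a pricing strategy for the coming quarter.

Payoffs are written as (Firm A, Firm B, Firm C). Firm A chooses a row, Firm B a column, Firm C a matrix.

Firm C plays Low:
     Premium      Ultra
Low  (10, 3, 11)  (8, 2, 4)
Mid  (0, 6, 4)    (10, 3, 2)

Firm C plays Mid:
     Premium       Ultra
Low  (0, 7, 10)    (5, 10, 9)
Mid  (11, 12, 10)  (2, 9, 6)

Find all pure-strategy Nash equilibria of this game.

The pure Nash equilibria are (Low, Premium, Low) and (Low, Ultra, Mid) and (Mid, Premium, Mid).

(Low, Premium, Low): Firm A gets 10, best alternative 0; Firm B gets 3, best alternative 2; Firm C gets 11, best alternative 10. No profitable deviation — NE.
(Low, Premium, Mid): Firm A can switch to Mid (0 → 11). Not NE.
(Low, Ultra, Low): Firm A can switch to Mid (8 → 10). Not NE.
(Low, Ultra, Mid): Firm A gets 5, best alternative 2; Firm B gets 10, best alternative 7; Firm C gets 9, best alternative 4. No profitable deviation — NE.
(Mid, Premium, Low): Firm A can switch to Low (0 → 10). Not NE.
(Mid, Premium, Mid): Firm A gets 11, best alternative 0; Firm B gets 12, best alternative 9; Firm C gets 10, best alternative 4. No profitable deviation — NE.
(Mid, Ultra, Low): Firm B can switch to Premium (3 → 6). Not NE.
(Mid, Ultra, Mid): Firm A can switch to Low (2 → 5). Not NE.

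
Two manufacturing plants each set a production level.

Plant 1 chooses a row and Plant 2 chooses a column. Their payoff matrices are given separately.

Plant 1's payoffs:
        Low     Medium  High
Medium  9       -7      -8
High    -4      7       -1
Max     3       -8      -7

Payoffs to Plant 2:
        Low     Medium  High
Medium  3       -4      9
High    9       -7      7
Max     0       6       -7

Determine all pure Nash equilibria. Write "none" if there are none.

(Medium, Low): Plant 2 can switch to High (3 → 9). Not NE.
(Medium, Medium): Plant 1 can switch to High (-7 → 7). Not NE.
(Medium, High): Plant 1 can switch to High (-8 → -1). Not NE.
(High, Low): Plant 1 can switch to Medium (-4 → 9). Not NE.
(High, Medium): Plant 2 can switch to Low (-7 → 9). Not NE.
(High, High): Plant 2 can switch to Low (7 → 9). Not NE.
(Max, Low): Plant 1 can switch to Medium (3 → 9). Not NE.
(Max, Medium): Plant 1 can switch to Medium (-8 → -7). Not NE.
(Max, High): Plant 1 can switch to High (-7 → -1). Not NE.

none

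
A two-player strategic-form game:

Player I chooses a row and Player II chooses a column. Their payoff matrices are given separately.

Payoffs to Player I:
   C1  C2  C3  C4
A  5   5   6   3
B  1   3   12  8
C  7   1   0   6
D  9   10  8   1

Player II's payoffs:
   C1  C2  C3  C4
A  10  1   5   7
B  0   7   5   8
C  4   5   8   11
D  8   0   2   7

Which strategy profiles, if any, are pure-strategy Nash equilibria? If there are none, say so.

(A, C1): Player I can switch to C (5 → 7). Not NE.
(A, C2): Player I can switch to D (5 → 10). Not NE.
(A, C3): Player I can switch to B (6 → 12). Not NE.
(A, C4): Player I can switch to B (3 → 8). Not NE.
(B, C1): Player I can switch to A (1 → 5). Not NE.
(B, C2): Player I can switch to A (3 → 5). Not NE.
(B, C3): Player II can switch to C2 (5 → 7). Not NE.
(B, C4): Player I gets 8, best alternative 6; Player II gets 8, best alternative 7. No profitable deviation — NE.
(C, C1): Player I can switch to D (7 → 9). Not NE.
(C, C2): Player I can switch to A (1 → 5). Not NE.
(C, C3): Player I can switch to A (0 → 6). Not NE.
(C, C4): Player I can switch to B (6 → 8). Not NE.
(D, C1): Player I gets 9, best alternative 7; Player II gets 8, best alternative 7. No profitable deviation — NE.
(D, C2): Player II can switch to C1 (0 → 8). Not NE.
(The remaining 2 profiles each have a profitable deviation by the same check.)

Pure-strategy Nash equilibria: (B, C4) and (D, C1)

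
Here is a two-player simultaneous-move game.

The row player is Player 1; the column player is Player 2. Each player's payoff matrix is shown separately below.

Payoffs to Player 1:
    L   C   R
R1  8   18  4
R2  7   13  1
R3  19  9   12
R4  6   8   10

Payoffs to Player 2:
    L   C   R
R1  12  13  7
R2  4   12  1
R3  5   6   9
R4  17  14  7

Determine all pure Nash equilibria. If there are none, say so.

Pure-strategy Nash equilibria: (R1, C); (R3, R)

(R1, L): Player 1 can switch to R3 (8 → 19). Not NE.
(R1, C): Player 1 gets 18, best alternative 13; Player 2 gets 13, best alternative 12. No profitable deviation — NE.
(R1, R): Player 1 can switch to R3 (4 → 12). Not NE.
(R2, L): Player 1 can switch to R1 (7 → 8). Not NE.
(R2, C): Player 1 can switch to R1 (13 → 18). Not NE.
(R2, R): Player 1 can switch to R1 (1 → 4). Not NE.
(R3, L): Player 2 can switch to C (5 → 6). Not NE.
(R3, C): Player 1 can switch to R1 (9 → 18). Not NE.
(R3, R): Player 1 gets 12, best alternative 10; Player 2 gets 9, best alternative 6. No profitable deviation — NE.
(R4, L): Player 1 can switch to R1 (6 → 8). Not NE.
(The remaining 2 profiles each have a profitable deviation by the same check.)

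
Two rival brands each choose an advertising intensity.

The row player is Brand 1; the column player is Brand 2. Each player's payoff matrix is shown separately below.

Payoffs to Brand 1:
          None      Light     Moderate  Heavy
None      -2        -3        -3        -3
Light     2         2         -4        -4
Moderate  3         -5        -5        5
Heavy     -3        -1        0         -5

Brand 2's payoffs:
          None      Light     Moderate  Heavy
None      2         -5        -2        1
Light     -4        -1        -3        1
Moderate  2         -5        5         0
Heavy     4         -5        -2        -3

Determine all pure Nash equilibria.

(None, None): Brand 1 can switch to Light (-2 → 2). Not NE.
(None, Light): Brand 1 can switch to Light (-3 → 2). Not NE.
(None, Moderate): Brand 1 can switch to Heavy (-3 → 0). Not NE.
(None, Heavy): Brand 1 can switch to Moderate (-3 → 5). Not NE.
(Light, None): Brand 1 can switch to Moderate (2 → 3). Not NE.
(Light, Light): Brand 2 can switch to Heavy (-1 → 1). Not NE.
(Light, Moderate): Brand 1 can switch to None (-4 → -3). Not NE.
(Light, Heavy): Brand 1 can switch to None (-4 → -3). Not NE.
(Moderate, None): Brand 2 can switch to Moderate (2 → 5). Not NE.
(Moderate, Light): Brand 1 can switch to None (-5 → -3). Not NE.
(Moderate, Moderate): Brand 1 can switch to None (-5 → -3). Not NE.
(Moderate, Heavy): Brand 2 can switch to None (0 → 2). Not NE.
(The remaining 4 profiles each have a profitable deviation by the same check.)

No pure-strategy Nash equilibrium.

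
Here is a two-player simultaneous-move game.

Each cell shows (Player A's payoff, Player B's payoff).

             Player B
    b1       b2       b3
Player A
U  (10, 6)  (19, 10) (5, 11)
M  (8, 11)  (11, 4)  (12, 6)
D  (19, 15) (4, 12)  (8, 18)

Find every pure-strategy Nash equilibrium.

This game has no pure Nash equilibrium.

Check each profile: it is a Nash equilibrium iff no player can strictly gain by switching unilaterally.
(U, b1): Player A can switch to D (10 → 19). Not NE.
(U, b2): Player B can switch to b3 (10 → 11). Not NE.
(U, b3): Player A can switch to M (5 → 12). Not NE.
(M, b1): Player A can switch to U (8 → 10). Not NE.
(M, b2): Player A can switch to U (11 → 19). Not NE.
(M, b3): Player B can switch to b1 (6 → 11). Not NE.
(D, b1): Player B can switch to b3 (15 → 18). Not NE.
(D, b2): Player A can switch to U (4 → 19). Not NE.
(D, b3): Player A can switch to M (8 → 12). Not NE.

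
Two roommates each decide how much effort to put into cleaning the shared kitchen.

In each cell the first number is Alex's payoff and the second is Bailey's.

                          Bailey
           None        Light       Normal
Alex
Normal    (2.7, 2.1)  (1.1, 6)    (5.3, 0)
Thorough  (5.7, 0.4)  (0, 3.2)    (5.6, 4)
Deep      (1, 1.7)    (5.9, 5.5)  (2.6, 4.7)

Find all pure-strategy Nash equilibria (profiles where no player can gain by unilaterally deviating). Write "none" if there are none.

Alex against None: payoffs 2.7, 5.7, 1 → best response Thorough.
Alex against Light: payoffs 1.1, 0, 5.9 → best response Deep.
Alex against Normal: payoffs 5.3, 5.6, 2.6 → best response Thorough.
Bailey against Normal: payoffs 2.1, 6, 0 → best response Light.
Bailey against Thorough: payoffs 0.4, 3.2, 4 → best response Normal.
Bailey against Deep: payoffs 1.7, 5.5, 4.7 → best response Light.
Mutual best responses: (Thorough, Normal); (Deep, Light).

Pure-strategy Nash equilibria: (Thorough, Normal) and (Deep, Light)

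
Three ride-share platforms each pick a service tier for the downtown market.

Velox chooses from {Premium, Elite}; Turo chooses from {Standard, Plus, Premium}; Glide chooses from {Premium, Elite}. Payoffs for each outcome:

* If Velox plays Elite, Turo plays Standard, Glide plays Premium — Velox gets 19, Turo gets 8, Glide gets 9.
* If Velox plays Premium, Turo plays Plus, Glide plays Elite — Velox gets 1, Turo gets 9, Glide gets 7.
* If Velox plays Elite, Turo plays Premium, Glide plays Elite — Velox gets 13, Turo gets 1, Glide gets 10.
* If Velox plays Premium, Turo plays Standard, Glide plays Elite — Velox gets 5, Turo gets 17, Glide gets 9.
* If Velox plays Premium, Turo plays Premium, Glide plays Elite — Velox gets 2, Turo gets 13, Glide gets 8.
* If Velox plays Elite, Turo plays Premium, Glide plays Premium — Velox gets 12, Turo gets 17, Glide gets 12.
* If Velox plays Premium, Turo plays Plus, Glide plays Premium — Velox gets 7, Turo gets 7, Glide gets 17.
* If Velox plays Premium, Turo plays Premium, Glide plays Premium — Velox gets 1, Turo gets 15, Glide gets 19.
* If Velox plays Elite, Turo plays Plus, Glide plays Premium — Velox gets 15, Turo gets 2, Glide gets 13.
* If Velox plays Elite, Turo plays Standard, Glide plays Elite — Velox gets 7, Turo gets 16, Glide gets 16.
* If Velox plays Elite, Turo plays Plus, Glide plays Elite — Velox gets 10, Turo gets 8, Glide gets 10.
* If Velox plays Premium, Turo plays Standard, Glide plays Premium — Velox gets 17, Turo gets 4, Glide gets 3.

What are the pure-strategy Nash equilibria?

Pure-strategy Nash equilibria: (Elite, Standard, Elite); (Elite, Premium, Premium)

(Premium, Standard, Premium): Velox can switch to Elite (17 → 19). Not NE.
(Premium, Standard, Elite): Velox can switch to Elite (5 → 7). Not NE.
(Premium, Plus, Premium): Velox can switch to Elite (7 → 15). Not NE.
(Premium, Plus, Elite): Velox can switch to Elite (1 → 10). Not NE.
(Premium, Premium, Premium): Velox can switch to Elite (1 → 12). Not NE.
(Premium, Premium, Elite): Velox can switch to Elite (2 → 13). Not NE.
(Elite, Standard, Premium): Turo can switch to Premium (8 → 17). Not NE.
(Elite, Standard, Elite): Velox gets 7, best alternative 5; Turo gets 16, best alternative 8; Glide gets 16, best alternative 9. No profitable deviation — NE.
(Elite, Plus, Premium): Turo can switch to Standard (2 → 8). Not NE.
(Elite, Plus, Elite): Turo can switch to Standard (8 → 16). Not NE.
(Elite, Premium, Premium): Velox gets 12, best alternative 1; Turo gets 17, best alternative 8; Glide gets 12, best alternative 10. No profitable deviation — NE.
(Elite, Premium, Elite): Turo can switch to Standard (1 → 16). Not NE.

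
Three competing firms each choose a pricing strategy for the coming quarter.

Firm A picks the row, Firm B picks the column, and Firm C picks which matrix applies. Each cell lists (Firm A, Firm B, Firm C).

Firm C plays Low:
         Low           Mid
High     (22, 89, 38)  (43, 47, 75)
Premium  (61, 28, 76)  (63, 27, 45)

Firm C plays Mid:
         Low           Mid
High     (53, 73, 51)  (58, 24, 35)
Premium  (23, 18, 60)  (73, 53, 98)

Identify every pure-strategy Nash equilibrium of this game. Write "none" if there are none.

For each strategy profile, look for a profitable unilateral deviation.
(High, Low, Low): Firm A can switch to Premium (22 → 61). Not NE.
(High, Low, Mid): Firm A gets 53, best alternative 23; Firm B gets 73, best alternative 24; Firm C gets 51, best alternative 38. No profitable deviation — NE.
(High, Mid, Low): Firm A can switch to Premium (43 → 63). Not NE.
(High, Mid, Mid): Firm A can switch to Premium (58 → 73). Not NE.
(Premium, Low, Low): Firm A gets 61, best alternative 22; Firm B gets 28, best alternative 27; Firm C gets 76, best alternative 60. No profitable deviation — NE.
(Premium, Low, Mid): Firm A can switch to High (23 → 53). Not NE.
(Premium, Mid, Low): Firm B can switch to Low (27 → 28). Not NE.
(Premium, Mid, Mid): Firm A gets 73, best alternative 58; Firm B gets 53, best alternative 18; Firm C gets 98, best alternative 45. No profitable deviation — NE.

(High, Low, Mid); (Premium, Low, Low); (Premium, Mid, Mid)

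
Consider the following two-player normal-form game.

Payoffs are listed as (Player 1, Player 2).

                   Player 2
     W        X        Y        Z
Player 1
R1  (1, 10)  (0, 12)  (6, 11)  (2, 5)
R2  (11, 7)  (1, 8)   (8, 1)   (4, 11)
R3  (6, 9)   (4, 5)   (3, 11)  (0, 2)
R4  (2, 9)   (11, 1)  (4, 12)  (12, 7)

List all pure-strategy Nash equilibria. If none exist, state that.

none

Player 1 against W: payoffs 1, 11, 6, 2 → best response R2.
Player 1 against X: payoffs 0, 1, 4, 11 → best response R4.
Player 1 against Y: payoffs 6, 8, 3, 4 → best response R2.
Player 1 against Z: payoffs 2, 4, 0, 12 → best response R4.
Player 2 against R1: payoffs 10, 12, 11, 5 → best response X.
Player 2 against R2: payoffs 7, 8, 1, 11 → best response Z.
Player 2 against R3: payoffs 9, 5, 11, 2 → best response Y.
Player 2 against R4: payoffs 9, 1, 12, 7 → best response Y.
No profile is a mutual best response for all players.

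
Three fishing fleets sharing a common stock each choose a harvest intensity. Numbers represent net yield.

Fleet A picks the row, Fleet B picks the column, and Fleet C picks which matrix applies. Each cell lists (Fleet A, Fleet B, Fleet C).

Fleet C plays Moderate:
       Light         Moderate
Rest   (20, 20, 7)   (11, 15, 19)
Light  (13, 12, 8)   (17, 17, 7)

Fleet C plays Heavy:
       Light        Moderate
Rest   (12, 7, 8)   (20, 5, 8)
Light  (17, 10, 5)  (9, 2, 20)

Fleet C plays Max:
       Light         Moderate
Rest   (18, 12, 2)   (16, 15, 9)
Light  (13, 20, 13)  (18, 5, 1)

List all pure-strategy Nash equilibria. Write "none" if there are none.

No pure-strategy Nash equilibrium.

(Rest, Light, Moderate): Fleet C can switch to Heavy (7 → 8). Not NE.
(Rest, Light, Heavy): Fleet A can switch to Light (12 → 17). Not NE.
(Rest, Light, Max): Fleet B can switch to Moderate (12 → 15). Not NE.
(Rest, Moderate, Moderate): Fleet A can switch to Light (11 → 17). Not NE.
(Rest, Moderate, Heavy): Fleet B can switch to Light (5 → 7). Not NE.
(Rest, Moderate, Max): Fleet A can switch to Light (16 → 18). Not NE.
(The remaining 6 profiles each have a profitable deviation by the same check.)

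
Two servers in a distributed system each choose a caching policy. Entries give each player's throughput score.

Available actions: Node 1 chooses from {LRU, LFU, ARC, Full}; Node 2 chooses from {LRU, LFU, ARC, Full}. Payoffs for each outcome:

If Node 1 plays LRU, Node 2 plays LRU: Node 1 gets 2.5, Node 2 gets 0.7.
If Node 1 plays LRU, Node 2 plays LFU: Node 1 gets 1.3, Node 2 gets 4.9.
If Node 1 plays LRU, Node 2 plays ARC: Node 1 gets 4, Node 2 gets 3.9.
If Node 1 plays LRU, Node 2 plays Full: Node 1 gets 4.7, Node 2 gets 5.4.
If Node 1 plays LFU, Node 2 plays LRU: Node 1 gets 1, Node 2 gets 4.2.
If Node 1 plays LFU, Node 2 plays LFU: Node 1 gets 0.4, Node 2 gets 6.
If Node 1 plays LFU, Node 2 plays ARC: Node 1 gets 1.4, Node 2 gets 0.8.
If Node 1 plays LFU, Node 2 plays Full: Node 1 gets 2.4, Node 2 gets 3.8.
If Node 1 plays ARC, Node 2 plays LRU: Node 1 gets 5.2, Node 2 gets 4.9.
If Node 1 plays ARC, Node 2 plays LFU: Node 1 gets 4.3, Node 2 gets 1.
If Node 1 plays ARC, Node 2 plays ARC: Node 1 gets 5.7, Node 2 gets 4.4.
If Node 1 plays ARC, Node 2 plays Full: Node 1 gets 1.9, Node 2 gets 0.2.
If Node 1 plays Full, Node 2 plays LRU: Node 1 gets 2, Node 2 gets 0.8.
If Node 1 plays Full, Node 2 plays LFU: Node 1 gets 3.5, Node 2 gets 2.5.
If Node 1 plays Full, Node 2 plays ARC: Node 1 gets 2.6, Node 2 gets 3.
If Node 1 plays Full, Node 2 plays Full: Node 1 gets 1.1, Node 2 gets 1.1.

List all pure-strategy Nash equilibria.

Node 1 against LRU: payoffs 2.5, 1, 5.2, 2 → best response ARC.
Node 1 against LFU: payoffs 1.3, 0.4, 4.3, 3.5 → best response ARC.
Node 1 against ARC: payoffs 4, 1.4, 5.7, 2.6 → best response ARC.
Node 1 against Full: payoffs 4.7, 2.4, 1.9, 1.1 → best response LRU.
Node 2 against LRU: payoffs 0.7, 4.9, 3.9, 5.4 → best response Full.
Node 2 against LFU: payoffs 4.2, 6, 0.8, 3.8 → best response LFU.
Node 2 against ARC: payoffs 4.9, 1, 4.4, 0.2 → best response LRU.
Node 2 against Full: payoffs 0.8, 2.5, 3, 1.1 → best response ARC.
Mutual best responses: (LRU, Full); (ARC, LRU).

Pure-strategy Nash equilibria: (LRU, Full), (ARC, LRU)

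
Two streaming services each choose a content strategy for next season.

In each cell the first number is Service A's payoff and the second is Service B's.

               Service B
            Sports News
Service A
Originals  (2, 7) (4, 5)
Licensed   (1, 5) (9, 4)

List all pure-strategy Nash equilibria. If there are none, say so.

(Originals, Sports): Service A gets 2, best alternative 1; Service B gets 7, best alternative 5. No profitable deviation — NE.
(Originals, News): Service A can switch to Licensed (4 → 9). Not NE.
(Licensed, Sports): Service A can switch to Originals (1 → 2). Not NE.
(Licensed, News): Service B can switch to Sports (4 → 5). Not NE.

(Originals, Sports)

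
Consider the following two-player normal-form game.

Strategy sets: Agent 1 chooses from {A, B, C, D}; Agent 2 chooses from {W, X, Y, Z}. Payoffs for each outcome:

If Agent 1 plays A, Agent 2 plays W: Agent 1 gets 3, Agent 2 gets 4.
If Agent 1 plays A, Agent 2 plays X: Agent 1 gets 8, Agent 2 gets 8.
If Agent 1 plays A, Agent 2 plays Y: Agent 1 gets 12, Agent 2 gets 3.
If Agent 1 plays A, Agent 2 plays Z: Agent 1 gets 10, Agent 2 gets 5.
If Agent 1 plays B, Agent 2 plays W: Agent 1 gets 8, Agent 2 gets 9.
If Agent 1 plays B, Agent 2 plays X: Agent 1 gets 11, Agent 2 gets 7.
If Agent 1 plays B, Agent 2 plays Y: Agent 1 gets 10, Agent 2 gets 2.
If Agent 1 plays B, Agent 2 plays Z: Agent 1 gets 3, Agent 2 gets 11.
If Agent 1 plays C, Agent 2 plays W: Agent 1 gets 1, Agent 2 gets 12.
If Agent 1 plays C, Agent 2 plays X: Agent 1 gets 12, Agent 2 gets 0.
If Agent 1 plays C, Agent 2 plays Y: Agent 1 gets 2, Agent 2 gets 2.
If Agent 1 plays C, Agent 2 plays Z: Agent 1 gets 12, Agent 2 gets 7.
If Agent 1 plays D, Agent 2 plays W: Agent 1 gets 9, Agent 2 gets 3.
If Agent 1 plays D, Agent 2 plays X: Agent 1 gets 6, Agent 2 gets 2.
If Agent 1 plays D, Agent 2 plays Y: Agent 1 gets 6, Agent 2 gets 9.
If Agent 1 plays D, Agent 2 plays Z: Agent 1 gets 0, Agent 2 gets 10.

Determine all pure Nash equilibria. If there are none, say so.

There is no pure-strategy Nash equilibrium.

(A, W): Agent 1 can switch to B (3 → 8). Not NE.
(A, X): Agent 1 can switch to B (8 → 11). Not NE.
(A, Y): Agent 2 can switch to W (3 → 4). Not NE.
(A, Z): Agent 1 can switch to C (10 → 12). Not NE.
(B, W): Agent 1 can switch to D (8 → 9). Not NE.
(B, X): Agent 1 can switch to C (11 → 12). Not NE.
(The remaining 10 profiles each have a profitable deviation by the same check.)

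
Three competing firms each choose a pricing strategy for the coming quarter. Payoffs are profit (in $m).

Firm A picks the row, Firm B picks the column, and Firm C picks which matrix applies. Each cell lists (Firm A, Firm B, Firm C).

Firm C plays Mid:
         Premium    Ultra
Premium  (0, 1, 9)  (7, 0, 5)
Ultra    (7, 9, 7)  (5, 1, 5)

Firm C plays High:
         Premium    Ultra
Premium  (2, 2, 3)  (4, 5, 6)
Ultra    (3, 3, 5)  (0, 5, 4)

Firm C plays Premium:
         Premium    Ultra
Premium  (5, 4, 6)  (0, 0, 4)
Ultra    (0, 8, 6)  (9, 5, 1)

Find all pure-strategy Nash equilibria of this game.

For each strategy profile, look for a profitable unilateral deviation.
(Premium, Premium, Mid): Firm A can switch to Ultra (0 → 7). Not NE.
(Premium, Premium, High): Firm A can switch to Ultra (2 → 3). Not NE.
(Premium, Premium, Premium): Firm C can switch to Mid (6 → 9). Not NE.
(Premium, Ultra, Mid): Firm B can switch to Premium (0 → 1). Not NE.
(Premium, Ultra, High): Firm A gets 4, best alternative 0; Firm B gets 5, best alternative 2; Firm C gets 6, best alternative 5. No profitable deviation — NE.
(Premium, Ultra, Premium): Firm A can switch to Ultra (0 → 9). Not NE.
(Ultra, Premium, Mid): Firm A gets 7, best alternative 0; Firm B gets 9, best alternative 1; Firm C gets 7, best alternative 6. No profitable deviation — NE.
(Ultra, Premium, High): Firm B can switch to Ultra (3 → 5). Not NE.
(Ultra, Premium, Premium): Firm A can switch to Premium (0 → 5). Not NE.
(Ultra, Ultra, Mid): Firm A can switch to Premium (5 → 7). Not NE.
(Ultra, Ultra, High): Firm A can switch to Premium (0 → 4). Not NE.
(Ultra, Ultra, Premium): Firm B can switch to Premium (5 → 8). Not NE.

Pure-strategy Nash equilibria: (Premium, Ultra, High); (Ultra, Premium, Mid)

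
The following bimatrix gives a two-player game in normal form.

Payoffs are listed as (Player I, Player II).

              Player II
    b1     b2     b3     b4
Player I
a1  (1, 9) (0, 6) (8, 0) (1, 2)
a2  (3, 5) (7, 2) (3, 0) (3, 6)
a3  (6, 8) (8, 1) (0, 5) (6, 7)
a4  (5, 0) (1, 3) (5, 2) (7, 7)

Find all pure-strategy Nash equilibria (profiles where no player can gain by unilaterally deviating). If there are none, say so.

The pure Nash equilibria are (a3, b1), (a4, b4).

Player I against b1: payoffs 1, 3, 6, 5 → best response a3.
Player I against b2: payoffs 0, 7, 8, 1 → best response a3.
Player I against b3: payoffs 8, 3, 0, 5 → best response a1.
Player I against b4: payoffs 1, 3, 6, 7 → best response a4.
Player II against a1: payoffs 9, 6, 0, 2 → best response b1.
Player II against a2: payoffs 5, 2, 0, 6 → best response b4.
Player II against a3: payoffs 8, 1, 5, 7 → best response b1.
Player II against a4: payoffs 0, 3, 2, 7 → best response b4.
Mutual best responses: (a3, b1); (a4, b4).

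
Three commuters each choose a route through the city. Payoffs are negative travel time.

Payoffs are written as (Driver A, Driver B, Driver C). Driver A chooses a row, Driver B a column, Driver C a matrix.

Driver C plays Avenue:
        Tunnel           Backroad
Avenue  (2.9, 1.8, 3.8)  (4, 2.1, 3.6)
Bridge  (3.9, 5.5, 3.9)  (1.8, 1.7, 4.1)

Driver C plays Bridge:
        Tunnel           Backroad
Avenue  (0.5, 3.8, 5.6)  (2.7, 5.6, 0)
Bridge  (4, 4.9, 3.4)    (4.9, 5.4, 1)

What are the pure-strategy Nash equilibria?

The pure Nash equilibria are (Avenue, Backroad, Avenue); (Bridge, Tunnel, Avenue).

(Avenue, Tunnel, Avenue): Driver A can switch to Bridge (2.9 → 3.9). Not NE.
(Avenue, Tunnel, Bridge): Driver A can switch to Bridge (0.5 → 4). Not NE.
(Avenue, Backroad, Avenue): Driver A gets 4, best alternative 1.8; Driver B gets 2.1, best alternative 1.8; Driver C gets 3.6, best alternative 0. No profitable deviation — NE.
(Avenue, Backroad, Bridge): Driver A can switch to Bridge (2.7 → 4.9). Not NE.
(Bridge, Tunnel, Avenue): Driver A gets 3.9, best alternative 2.9; Driver B gets 5.5, best alternative 1.7; Driver C gets 3.9, best alternative 3.4. No profitable deviation — NE.
(Bridge, Tunnel, Bridge): Driver B can switch to Backroad (4.9 → 5.4). Not NE.
(Bridge, Backroad, Avenue): Driver A can switch to Avenue (1.8 → 4). Not NE.
(Bridge, Backroad, Bridge): Driver C can switch to Avenue (1 → 4.1). Not NE.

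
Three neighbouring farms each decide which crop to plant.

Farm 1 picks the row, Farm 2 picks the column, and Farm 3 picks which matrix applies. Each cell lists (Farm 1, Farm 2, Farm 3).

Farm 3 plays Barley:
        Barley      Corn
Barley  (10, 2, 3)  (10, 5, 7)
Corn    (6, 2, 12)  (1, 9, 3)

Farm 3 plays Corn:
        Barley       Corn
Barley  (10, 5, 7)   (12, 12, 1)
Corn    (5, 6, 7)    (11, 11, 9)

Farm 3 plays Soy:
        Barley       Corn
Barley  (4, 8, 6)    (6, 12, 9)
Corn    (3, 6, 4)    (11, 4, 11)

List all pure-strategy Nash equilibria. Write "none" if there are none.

No pure-strategy Nash equilibrium.

Mark each player's best response to every combination of opponents' strategies; a profile where every player is best-responding is a pure Nash equilibrium.
Farm 1 against (Barley, Barley): payoffs 10, 6 → best response Barley.
Farm 1 against (Barley, Corn): payoffs 10, 5 → best response Barley.
Farm 1 against (Barley, Soy): payoffs 4, 3 → best response Barley.
Farm 1 against (Corn, Barley): payoffs 10, 1 → best response Barley.
Farm 1 against (Corn, Corn): payoffs 12, 11 → best response Barley.
Farm 1 against (Corn, Soy): payoffs 6, 11 → best response Corn.
Farm 2 against (Barley, Barley): payoffs 2, 5 → best response Corn.
Farm 2 against (Barley, Corn): payoffs 5, 12 → best response Corn.
Farm 2 against (Barley, Soy): payoffs 8, 12 → best response Corn.
Farm 2 against (Corn, Barley): payoffs 2, 9 → best response Corn.
Farm 2 against (Corn, Corn): payoffs 6, 11 → best response Corn.
Farm 2 against (Corn, Soy): payoffs 6, 4 → best response Barley.
Farm 3 against (Barley, Barley): payoffs 3, 7, 6 → best response Corn.
Farm 3 against (Barley, Corn): payoffs 7, 1, 9 → best response Soy.
Farm 3 against (Corn, Barley): payoffs 12, 7, 4 → best response Barley.
Farm 3 against (Corn, Corn): payoffs 3, 9, 11 → best response Soy.
No profile is a mutual best response for all players.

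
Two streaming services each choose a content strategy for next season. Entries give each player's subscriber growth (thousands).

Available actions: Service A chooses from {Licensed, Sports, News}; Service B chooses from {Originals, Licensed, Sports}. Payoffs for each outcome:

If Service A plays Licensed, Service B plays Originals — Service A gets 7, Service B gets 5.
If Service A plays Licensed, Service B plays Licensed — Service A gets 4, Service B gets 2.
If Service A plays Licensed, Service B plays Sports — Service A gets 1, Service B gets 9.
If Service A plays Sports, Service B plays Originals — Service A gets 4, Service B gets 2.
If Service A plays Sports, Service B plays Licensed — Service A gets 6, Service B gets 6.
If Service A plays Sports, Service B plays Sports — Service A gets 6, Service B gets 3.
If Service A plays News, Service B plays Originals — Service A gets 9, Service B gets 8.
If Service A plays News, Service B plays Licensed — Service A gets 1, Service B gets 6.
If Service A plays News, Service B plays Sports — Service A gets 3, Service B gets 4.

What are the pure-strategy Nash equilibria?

Mark each player's best response to every combination of opponents' strategies; a profile where every player is best-responding is a pure Nash equilibrium.
Service A against Originals: payoffs 7, 4, 9 → best response News.
Service A against Licensed: payoffs 4, 6, 1 → best response Sports.
Service A against Sports: payoffs 1, 6, 3 → best response Sports.
Service B against Licensed: payoffs 5, 2, 9 → best response Sports.
Service B against Sports: payoffs 2, 6, 3 → best response Licensed.
Service B against News: payoffs 8, 6, 4 → best response Originals.
Mutual best responses: (Sports, Licensed); (News, Originals).

The pure Nash equilibria are (Sports, Licensed), (News, Originals).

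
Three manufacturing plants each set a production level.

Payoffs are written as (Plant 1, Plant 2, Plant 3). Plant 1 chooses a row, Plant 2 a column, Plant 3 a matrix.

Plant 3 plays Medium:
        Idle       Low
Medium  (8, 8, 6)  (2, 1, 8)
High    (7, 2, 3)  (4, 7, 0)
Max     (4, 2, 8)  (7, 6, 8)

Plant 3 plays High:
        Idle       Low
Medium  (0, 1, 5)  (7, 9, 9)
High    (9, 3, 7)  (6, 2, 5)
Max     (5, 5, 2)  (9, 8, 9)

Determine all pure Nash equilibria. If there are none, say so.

(Medium, Idle, Medium): Plant 1 gets 8, best alternative 7; Plant 2 gets 8, best alternative 1; Plant 3 gets 6, best alternative 5. No profitable deviation — NE.
(Medium, Idle, High): Plant 1 can switch to High (0 → 9). Not NE.
(Medium, Low, Medium): Plant 1 can switch to High (2 → 4). Not NE.
(Medium, Low, High): Plant 1 can switch to Max (7 → 9). Not NE.
(High, Idle, Medium): Plant 1 can switch to Medium (7 → 8). Not NE.
(High, Idle, High): Plant 1 gets 9, best alternative 5; Plant 2 gets 3, best alternative 2; Plant 3 gets 7, best alternative 3. No profitable deviation — NE.
(High, Low, Medium): Plant 1 can switch to Max (4 → 7). Not NE.
(High, Low, High): Plant 1 can switch to Medium (6 → 7). Not NE.
(Max, Idle, Medium): Plant 1 can switch to Medium (4 → 8). Not NE.
(Max, Idle, High): Plant 1 can switch to High (5 → 9). Not NE.
(Max, Low, Medium): Plant 3 can switch to High (8 → 9). Not NE.
(Max, Low, High): Plant 1 gets 9, best alternative 7; Plant 2 gets 8, best alternative 5; Plant 3 gets 9, best alternative 8. No profitable deviation — NE.

Pure-strategy Nash equilibria: (Medium, Idle, Medium); (High, Idle, High); (Max, Low, High)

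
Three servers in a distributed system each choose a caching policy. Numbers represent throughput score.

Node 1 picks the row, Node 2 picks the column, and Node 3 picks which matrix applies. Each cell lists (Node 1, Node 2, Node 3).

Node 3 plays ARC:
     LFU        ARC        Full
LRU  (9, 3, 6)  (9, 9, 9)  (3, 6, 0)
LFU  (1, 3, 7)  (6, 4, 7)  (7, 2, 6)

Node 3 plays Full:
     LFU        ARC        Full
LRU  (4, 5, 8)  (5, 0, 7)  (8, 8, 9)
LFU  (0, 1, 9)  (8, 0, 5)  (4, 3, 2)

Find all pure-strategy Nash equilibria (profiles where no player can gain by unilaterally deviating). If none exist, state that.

(LRU, ARC, ARC) and (LRU, Full, Full)

(LRU, LFU, ARC): Node 2 can switch to ARC (3 → 9). Not NE.
(LRU, LFU, Full): Node 2 can switch to Full (5 → 8). Not NE.
(LRU, ARC, ARC): Node 1 gets 9, best alternative 6; Node 2 gets 9, best alternative 6; Node 3 gets 9, best alternative 7. No profitable deviation — NE.
(LRU, ARC, Full): Node 1 can switch to LFU (5 → 8). Not NE.
(LRU, Full, ARC): Node 1 can switch to LFU (3 → 7). Not NE.
(LRU, Full, Full): Node 1 gets 8, best alternative 4; Node 2 gets 8, best alternative 5; Node 3 gets 9, best alternative 0. No profitable deviation — NE.
(LFU, LFU, ARC): Node 1 can switch to LRU (1 → 9). Not NE.
(LFU, LFU, Full): Node 1 can switch to LRU (0 → 4). Not NE.
(The remaining 4 profiles each have a profitable deviation by the same check.)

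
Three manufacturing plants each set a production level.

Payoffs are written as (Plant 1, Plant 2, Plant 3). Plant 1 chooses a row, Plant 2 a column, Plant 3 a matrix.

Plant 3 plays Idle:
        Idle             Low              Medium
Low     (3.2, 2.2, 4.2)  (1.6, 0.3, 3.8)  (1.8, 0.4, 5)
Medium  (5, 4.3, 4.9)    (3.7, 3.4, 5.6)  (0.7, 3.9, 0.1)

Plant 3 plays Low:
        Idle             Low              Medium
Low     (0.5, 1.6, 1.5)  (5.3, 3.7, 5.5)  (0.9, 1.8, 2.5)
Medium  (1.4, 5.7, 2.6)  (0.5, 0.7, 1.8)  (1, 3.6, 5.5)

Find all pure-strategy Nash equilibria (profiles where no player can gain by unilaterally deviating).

(Low, Low, Low), (Medium, Idle, Idle)

Plant 1 against (Idle, Idle): payoffs 3.2, 5 → best response Medium.
Plant 1 against (Idle, Low): payoffs 0.5, 1.4 → best response Medium.
Plant 1 against (Low, Idle): payoffs 1.6, 3.7 → best response Medium.
Plant 1 against (Low, Low): payoffs 5.3, 0.5 → best response Low.
Plant 1 against (Medium, Idle): payoffs 1.8, 0.7 → best response Low.
Plant 1 against (Medium, Low): payoffs 0.9, 1 → best response Medium.
Plant 2 against (Low, Idle): payoffs 2.2, 0.3, 0.4 → best response Idle.
Plant 2 against (Low, Low): payoffs 1.6, 3.7, 1.8 → best response Low.
Plant 2 against (Medium, Idle): payoffs 4.3, 3.4, 3.9 → best response Idle.
Plant 2 against (Medium, Low): payoffs 5.7, 0.7, 3.6 → best response Idle.
Plant 3 against (Low, Idle): payoffs 4.2, 1.5 → best response Idle.
Plant 3 against (Low, Low): payoffs 3.8, 5.5 → best response Low.
Plant 3 against (Low, Medium): payoffs 5, 2.5 → best response Idle.
Plant 3 against (Medium, Idle): payoffs 4.9, 2.6 → best response Idle.
Plant 3 against (Medium, Low): payoffs 5.6, 1.8 → best response Idle.
Plant 3 against (Medium, Medium): payoffs 0.1, 5.5 → best response Low.
Mutual best responses: (Low, Low, Low); (Medium, Idle, Idle).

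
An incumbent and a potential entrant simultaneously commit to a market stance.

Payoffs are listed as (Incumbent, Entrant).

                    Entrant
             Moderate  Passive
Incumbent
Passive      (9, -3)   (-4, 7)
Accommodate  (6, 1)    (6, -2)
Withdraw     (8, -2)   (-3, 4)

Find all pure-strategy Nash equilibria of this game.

Incumbent against Moderate: payoffs 9, 6, 8 → best response Passive.
Incumbent against Passive: payoffs -4, 6, -3 → best response Accommodate.
Entrant against Passive: payoffs -3, 7 → best response Passive.
Entrant against Accommodate: payoffs 1, -2 → best response Moderate.
Entrant against Withdraw: payoffs -2, 4 → best response Passive.
No profile is a mutual best response for all players.

No pure-strategy Nash equilibrium.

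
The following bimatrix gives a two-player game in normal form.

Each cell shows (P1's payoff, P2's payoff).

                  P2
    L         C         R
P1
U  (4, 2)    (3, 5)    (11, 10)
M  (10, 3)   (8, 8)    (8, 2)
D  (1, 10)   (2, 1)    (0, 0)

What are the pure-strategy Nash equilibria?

For each player, find the best response to each opponent profile; mutual best responses are the pure NE.
P1 against L: payoffs 4, 10, 1 → best response M.
P1 against C: payoffs 3, 8, 2 → best response M.
P1 against R: payoffs 11, 8, 0 → best response U.
P2 against U: payoffs 2, 5, 10 → best response R.
P2 against M: payoffs 3, 8, 2 → best response C.
P2 against D: payoffs 10, 1, 0 → best response L.
Mutual best responses: (U, R); (M, C).

The pure Nash equilibria are (U, R); (M, C).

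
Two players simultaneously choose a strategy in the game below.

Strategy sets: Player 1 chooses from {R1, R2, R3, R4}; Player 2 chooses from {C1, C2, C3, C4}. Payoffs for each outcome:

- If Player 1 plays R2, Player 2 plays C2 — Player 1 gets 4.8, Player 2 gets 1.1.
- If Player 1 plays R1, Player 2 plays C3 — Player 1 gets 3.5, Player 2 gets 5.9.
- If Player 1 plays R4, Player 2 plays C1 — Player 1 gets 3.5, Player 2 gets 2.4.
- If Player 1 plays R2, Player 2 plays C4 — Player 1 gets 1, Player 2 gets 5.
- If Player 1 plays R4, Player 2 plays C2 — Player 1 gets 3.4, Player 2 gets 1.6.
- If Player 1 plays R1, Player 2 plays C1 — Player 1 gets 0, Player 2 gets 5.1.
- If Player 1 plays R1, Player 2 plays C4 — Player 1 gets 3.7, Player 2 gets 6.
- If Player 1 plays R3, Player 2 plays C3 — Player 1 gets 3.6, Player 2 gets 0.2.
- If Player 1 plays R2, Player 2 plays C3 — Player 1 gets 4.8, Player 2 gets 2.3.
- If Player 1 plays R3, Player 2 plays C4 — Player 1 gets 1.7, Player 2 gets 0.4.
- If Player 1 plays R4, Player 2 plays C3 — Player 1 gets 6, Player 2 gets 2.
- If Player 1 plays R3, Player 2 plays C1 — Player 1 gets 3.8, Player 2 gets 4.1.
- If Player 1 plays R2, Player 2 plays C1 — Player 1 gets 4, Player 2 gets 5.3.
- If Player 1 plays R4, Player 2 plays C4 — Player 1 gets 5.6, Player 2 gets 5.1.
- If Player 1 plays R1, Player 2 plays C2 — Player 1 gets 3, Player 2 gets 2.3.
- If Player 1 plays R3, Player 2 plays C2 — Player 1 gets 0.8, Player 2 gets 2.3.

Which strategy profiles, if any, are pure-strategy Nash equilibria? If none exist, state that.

Pure-strategy Nash equilibria: (R2, C1), (R4, C4)

Mark each player's best response to every combination of opponents' strategies; a profile where every player is best-responding is a pure Nash equilibrium.
Player 1 against C1: payoffs 0, 4, 3.8, 3.5 → best response R2.
Player 1 against C2: payoffs 3, 4.8, 0.8, 3.4 → best response R2.
Player 1 against C3: payoffs 3.5, 4.8, 3.6, 6 → best response R4.
Player 1 against C4: payoffs 3.7, 1, 1.7, 5.6 → best response R4.
Player 2 against R1: payoffs 5.1, 2.3, 5.9, 6 → best response C4.
Player 2 against R2: payoffs 5.3, 1.1, 2.3, 5 → best response C1.
Player 2 against R3: payoffs 4.1, 2.3, 0.2, 0.4 → best response C1.
Player 2 against R4: payoffs 2.4, 1.6, 2, 5.1 → best response C4.
Mutual best responses: (R2, C1); (R4, C4).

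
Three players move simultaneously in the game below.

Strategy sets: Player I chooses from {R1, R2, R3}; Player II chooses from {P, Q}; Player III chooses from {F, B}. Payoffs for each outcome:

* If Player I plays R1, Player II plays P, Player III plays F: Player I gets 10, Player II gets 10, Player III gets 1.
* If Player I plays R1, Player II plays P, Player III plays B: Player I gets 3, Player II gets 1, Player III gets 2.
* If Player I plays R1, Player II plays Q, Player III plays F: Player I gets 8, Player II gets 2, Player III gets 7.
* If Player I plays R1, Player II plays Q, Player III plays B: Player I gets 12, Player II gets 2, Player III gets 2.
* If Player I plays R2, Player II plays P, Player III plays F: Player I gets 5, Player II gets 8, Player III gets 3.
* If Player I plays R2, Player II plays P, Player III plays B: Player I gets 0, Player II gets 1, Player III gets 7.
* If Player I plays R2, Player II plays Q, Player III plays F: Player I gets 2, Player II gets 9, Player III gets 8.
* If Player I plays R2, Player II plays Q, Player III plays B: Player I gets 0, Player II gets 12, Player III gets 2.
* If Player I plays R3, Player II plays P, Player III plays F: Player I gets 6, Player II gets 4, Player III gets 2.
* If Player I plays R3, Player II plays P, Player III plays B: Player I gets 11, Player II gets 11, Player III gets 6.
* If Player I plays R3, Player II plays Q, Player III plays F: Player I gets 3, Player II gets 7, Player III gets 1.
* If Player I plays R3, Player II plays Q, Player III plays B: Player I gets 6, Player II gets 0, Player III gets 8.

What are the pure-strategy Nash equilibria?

(R3, P, B)

(R1, P, F): Player III can switch to B (1 → 2). Not NE.
(R1, P, B): Player I can switch to R3 (3 → 11). Not NE.
(R1, Q, F): Player II can switch to P (2 → 10). Not NE.
(R1, Q, B): Player III can switch to F (2 → 7). Not NE.
(R2, P, F): Player I can switch to R1 (5 → 10). Not NE.
(R2, P, B): Player I can switch to R1 (0 → 3). Not NE.
(R2, Q, F): Player I can switch to R1 (2 → 8). Not NE.
(R2, Q, B): Player I can switch to R1 (0 → 12). Not NE.
(R3, P, F): Player I can switch to R1 (6 → 10). Not NE.
(R3, P, B): Player I gets 11, best alternative 3; Player II gets 11, best alternative 0; Player III gets 6, best alternative 2. No profitable deviation — NE.
(R3, Q, F): Player I can switch to R1 (3 → 8). Not NE.
(The remaining 1 profile has a profitable deviation by the same check.)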